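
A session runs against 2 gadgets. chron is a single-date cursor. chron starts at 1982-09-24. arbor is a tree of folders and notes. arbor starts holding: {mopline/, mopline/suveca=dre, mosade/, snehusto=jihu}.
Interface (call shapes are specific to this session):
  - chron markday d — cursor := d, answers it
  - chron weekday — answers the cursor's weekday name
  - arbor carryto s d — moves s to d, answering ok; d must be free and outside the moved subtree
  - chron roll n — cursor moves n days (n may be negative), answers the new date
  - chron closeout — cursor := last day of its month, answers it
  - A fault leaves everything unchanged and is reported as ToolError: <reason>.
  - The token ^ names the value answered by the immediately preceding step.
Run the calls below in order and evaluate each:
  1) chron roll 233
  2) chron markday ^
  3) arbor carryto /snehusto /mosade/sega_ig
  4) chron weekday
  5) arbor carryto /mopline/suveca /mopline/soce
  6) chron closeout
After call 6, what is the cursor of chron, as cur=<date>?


Then chron roll with n→233, yielding 1983-05-15.
I try chron markday with d→^, and get 1983-05-15.
Calling arbor carryto with s→/snehusto, d→/mosade/sega_ig, → ok.
I run chron weekday, and see Sunday.
I try arbor carryto with s→/mopline/suveca, d→/mopline/soce: ok.
Invoking chron closeout(): 1983-05-31.

Answer: cur=1983-05-31


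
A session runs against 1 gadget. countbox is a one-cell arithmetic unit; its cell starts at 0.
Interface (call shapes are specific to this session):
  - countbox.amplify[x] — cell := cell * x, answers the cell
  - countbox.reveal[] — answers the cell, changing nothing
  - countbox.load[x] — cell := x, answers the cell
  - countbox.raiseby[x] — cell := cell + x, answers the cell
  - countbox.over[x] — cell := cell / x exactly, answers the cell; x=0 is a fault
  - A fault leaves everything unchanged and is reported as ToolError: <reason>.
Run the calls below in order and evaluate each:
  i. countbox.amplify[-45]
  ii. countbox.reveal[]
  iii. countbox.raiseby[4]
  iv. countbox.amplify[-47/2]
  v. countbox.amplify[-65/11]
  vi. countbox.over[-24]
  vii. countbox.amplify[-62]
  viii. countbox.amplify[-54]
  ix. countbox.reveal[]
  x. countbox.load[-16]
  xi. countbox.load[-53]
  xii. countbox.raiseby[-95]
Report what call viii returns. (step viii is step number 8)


>>> amplify x=-45
  0
>>> reveal
  0
>>> raiseby x=4
  4
>>> amplify x=-47/2
  -94
>>> amplify x=-65/11
  6110/11
>>> over x=-24
  -3055/132
>>> amplify x=-62
  94705/66
>>> amplify x=-54
  -852345/11
>>> reveal
  -852345/11
>>> load x=-16
  -16
>>> load x=-53
  -53
>>> raiseby x=-95
  -148

Answer: -852345/11


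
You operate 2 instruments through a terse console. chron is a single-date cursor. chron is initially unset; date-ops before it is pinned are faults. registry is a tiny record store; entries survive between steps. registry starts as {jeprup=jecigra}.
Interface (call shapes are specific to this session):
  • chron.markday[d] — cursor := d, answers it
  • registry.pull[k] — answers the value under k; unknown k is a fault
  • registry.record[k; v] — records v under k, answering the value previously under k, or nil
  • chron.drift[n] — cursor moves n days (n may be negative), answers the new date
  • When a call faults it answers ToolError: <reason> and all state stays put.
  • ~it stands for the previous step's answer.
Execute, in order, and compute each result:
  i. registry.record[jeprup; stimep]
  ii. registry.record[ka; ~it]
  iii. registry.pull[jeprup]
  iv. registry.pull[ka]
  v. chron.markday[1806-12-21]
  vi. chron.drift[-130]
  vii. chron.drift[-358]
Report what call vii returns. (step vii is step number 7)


Answer: 1805-08-20

Derivation:
>> registry.record(k='jeprup', v='stimep')
<< jecigra
>> registry.record(k='ka', v='~it')
<< nil
>> registry.pull(k='jeprup')
<< stimep
>> registry.pull(k='ka')
<< jecigra
>> chron.markday(d='1806-12-21')
<< 1806-12-21
>> chron.drift(n='-130')
<< 1806-08-13
>> chron.drift(n='-358')
<< 1805-08-20


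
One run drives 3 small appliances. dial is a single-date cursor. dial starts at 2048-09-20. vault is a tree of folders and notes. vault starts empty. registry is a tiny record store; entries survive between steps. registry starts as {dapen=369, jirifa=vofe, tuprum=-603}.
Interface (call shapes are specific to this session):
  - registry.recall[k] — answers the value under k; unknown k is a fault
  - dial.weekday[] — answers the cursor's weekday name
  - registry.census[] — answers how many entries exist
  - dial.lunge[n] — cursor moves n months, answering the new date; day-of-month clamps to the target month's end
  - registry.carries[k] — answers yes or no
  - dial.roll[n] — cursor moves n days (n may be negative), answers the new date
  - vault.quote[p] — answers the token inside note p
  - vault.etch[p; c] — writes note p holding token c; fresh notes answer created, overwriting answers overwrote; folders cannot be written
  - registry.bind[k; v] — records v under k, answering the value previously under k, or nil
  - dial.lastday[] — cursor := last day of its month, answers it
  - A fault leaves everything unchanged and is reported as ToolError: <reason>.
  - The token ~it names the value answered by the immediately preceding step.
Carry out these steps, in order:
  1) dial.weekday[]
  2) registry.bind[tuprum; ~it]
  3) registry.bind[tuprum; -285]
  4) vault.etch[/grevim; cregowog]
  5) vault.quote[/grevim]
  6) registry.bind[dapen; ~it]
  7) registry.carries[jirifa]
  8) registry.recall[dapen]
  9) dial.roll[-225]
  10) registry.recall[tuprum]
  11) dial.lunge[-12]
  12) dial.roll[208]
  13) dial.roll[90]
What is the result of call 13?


-- 1. weekday() ~> Sunday
-- 2. bind(k=tuprum, v=~it) ~> -603
-- 3. bind(k=tuprum, v=-285) ~> Sunday
-- 4. etch(p=/grevim, c=cregowog) ~> created
-- 5. quote(p=/grevim) ~> cregowog
-- 6. bind(k=dapen, v=~it) ~> 369
-- 7. carries(k=jirifa) ~> yes
-- 8. recall(k=dapen) ~> cregowog
-- 9. roll(n=-225) ~> 2048-02-08
-- 10. recall(k=tuprum) ~> -285
-- 11. lunge(n=-12) ~> 2047-02-08
-- 12. roll(n=208) ~> 2047-09-04
-- 13. roll(n=90) ~> 2047-12-03

Answer: 2047-12-03


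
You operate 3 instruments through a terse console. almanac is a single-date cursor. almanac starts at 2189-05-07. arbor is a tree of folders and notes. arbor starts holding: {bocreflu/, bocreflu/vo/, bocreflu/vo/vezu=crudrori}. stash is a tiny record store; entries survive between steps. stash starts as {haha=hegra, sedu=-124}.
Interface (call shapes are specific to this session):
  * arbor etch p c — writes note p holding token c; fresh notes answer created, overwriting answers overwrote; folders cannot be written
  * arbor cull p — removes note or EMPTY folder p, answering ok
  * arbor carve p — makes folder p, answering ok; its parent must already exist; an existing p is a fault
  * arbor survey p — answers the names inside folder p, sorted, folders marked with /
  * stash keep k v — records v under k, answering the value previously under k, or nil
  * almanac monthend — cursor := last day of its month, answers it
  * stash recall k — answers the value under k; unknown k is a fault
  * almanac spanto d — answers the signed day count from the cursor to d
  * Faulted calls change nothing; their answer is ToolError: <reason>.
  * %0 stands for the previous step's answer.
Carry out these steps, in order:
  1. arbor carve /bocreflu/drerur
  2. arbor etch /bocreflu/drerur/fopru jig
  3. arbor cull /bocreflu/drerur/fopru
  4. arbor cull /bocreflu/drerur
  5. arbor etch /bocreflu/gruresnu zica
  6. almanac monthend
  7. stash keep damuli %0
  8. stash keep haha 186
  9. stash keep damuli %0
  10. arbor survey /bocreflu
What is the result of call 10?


I run arbor carve on p: /bocreflu/drerur, → ok.
Next I call arbor etch on p: /bocreflu/drerur/fopru, c: jig, — result: created.
Then arbor cull on p: /bocreflu/drerur/fopru, and observe ok.
I run arbor cull on p: /bocreflu/drerur: ok.
Calling arbor etch on p: /bocreflu/gruresnu, c: zica, yielding created.
Next I call almanac monthend, and get 2189-05-31.
Then stash keep on k: damuli, v: %0, which returns nil.
Invoking stash keep on k: haha, v: 186, and see hegra.
I call stash keep on k: damuli, v: %0: 2189-05-31.
Invoking arbor survey on p: /bocreflu: [gruresnu, vo/].

Answer: [gruresnu, vo/]


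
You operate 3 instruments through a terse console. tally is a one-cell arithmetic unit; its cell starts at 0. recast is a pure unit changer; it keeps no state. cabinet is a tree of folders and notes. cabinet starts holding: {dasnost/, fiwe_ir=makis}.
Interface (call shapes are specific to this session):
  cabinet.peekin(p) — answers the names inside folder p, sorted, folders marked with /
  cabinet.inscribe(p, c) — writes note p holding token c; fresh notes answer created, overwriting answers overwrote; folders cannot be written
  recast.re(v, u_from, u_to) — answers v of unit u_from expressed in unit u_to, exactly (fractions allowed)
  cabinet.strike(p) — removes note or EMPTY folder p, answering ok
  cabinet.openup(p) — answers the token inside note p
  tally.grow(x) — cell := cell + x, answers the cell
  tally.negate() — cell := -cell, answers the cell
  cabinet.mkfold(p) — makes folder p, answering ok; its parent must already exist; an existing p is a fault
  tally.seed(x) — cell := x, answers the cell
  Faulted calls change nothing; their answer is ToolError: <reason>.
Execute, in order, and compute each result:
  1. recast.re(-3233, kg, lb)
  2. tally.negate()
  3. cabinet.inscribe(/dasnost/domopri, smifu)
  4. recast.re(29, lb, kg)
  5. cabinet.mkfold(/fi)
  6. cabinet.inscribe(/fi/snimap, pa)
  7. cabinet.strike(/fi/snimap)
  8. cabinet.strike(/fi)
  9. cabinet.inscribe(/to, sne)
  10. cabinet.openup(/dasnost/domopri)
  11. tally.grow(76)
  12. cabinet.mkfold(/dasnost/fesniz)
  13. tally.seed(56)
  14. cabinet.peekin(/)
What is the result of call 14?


Answer: [dasnost/, fiwe_ir, to]

Derivation:
;; 1. recast.re(v=-3233, u_from=kg, u_to=lb) => -323300000000/45359237
;; 2. tally.negate() => 0
;; 3. cabinet.inscribe(p=/dasnost/domopri, c=smifu) => created
;; 4. recast.re(v=29, u_from=lb, u_to=kg) => 1315417873/100000000
;; 5. cabinet.mkfold(p=/fi) => ok
;; 6. cabinet.inscribe(p=/fi/snimap, c=pa) => created
;; 7. cabinet.strike(p=/fi/snimap) => ok
;; 8. cabinet.strike(p=/fi) => ok
;; 9. cabinet.inscribe(p=/to, c=sne) => created
;; 10. cabinet.openup(p=/dasnost/domopri) => smifu
;; 11. tally.grow(x=76) => 76
;; 12. cabinet.mkfold(p=/dasnost/fesniz) => ok
;; 13. tally.seed(x=56) => 56
;; 14. cabinet.peekin(p=/) => [dasnost/, fiwe_ir, to]


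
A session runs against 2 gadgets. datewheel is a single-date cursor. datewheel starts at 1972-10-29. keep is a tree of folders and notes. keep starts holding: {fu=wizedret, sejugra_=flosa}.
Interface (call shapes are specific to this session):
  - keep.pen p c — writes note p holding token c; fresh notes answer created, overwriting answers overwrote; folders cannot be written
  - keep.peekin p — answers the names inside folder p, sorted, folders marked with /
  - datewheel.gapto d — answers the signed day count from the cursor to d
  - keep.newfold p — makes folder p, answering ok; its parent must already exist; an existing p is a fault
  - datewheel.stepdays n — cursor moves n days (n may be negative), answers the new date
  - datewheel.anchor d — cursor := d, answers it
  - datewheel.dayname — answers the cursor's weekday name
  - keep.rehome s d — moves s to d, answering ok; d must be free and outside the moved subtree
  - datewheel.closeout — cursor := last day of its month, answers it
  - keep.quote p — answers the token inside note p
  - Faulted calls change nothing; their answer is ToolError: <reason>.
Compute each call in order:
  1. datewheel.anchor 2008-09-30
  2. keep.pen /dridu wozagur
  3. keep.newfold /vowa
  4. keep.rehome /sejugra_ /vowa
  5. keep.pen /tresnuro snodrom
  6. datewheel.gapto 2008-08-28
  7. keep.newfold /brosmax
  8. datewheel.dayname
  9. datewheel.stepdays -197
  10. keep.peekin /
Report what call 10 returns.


Answer: [brosmax/, dridu, fu, sejugra_, tresnuro, vowa/]

Derivation:
;; anchor(d=2008-09-30) : 2008-09-30
;; pen(p=/dridu, c=wozagur) : created
;; newfold(p=/vowa) : ok
;; rehome(s=/sejugra_, d=/vowa) : ToolError: exists
;; pen(p=/tresnuro, c=snodrom) : created
;; gapto(d=2008-08-28) : -33
;; newfold(p=/brosmax) : ok
;; dayname() : Tuesday
;; stepdays(n=-197) : 2008-03-17
;; peekin(p=/) : [brosmax/, dridu, fu, sejugra_, tresnuro, vowa/]


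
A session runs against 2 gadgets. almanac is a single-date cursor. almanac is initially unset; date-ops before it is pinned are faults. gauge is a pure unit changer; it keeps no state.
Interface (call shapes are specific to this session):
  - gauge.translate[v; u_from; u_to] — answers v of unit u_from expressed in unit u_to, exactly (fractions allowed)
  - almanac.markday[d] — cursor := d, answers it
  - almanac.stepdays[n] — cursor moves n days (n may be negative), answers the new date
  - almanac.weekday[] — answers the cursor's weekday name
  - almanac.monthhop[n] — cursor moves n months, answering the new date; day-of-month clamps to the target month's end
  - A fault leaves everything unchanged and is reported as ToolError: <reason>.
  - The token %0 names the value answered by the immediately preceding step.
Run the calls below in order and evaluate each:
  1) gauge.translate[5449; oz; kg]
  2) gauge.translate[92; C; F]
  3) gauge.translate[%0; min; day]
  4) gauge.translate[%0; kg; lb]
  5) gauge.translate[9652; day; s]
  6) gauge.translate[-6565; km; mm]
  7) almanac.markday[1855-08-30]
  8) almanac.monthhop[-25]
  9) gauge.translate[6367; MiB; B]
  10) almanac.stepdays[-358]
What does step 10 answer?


Answer: 1852-08-06

Derivation:
I invoke gauge.translate with v: 5449, u_from: oz, u_to: kg, → 247162482413/1600000000.
Calling gauge.translate with v: 92, u_from: C, u_to: F, → 988/5.
Now I run gauge.translate with v: %0, u_from: min, u_to: day, and see 247/1800.
I try gauge.translate with v: %0, u_from: kg, u_to: lb, → 123500000/408233133.
Using gauge.translate with v: 9652, u_from: day, u_to: s, — result: 833932800.
I call gauge.translate with v: -6565, u_from: km, u_to: mm, — result: -6565000000.
I try almanac.markday with d: 1855-08-30, — result: 1855-08-30.
I use almanac.monthhop with n: -25, and see 1853-07-30.
Now I run gauge.translate with v: 6367, u_from: MiB, u_to: B, — result: 6676283392.
I use almanac.stepdays with n: -358: 1852-08-06.


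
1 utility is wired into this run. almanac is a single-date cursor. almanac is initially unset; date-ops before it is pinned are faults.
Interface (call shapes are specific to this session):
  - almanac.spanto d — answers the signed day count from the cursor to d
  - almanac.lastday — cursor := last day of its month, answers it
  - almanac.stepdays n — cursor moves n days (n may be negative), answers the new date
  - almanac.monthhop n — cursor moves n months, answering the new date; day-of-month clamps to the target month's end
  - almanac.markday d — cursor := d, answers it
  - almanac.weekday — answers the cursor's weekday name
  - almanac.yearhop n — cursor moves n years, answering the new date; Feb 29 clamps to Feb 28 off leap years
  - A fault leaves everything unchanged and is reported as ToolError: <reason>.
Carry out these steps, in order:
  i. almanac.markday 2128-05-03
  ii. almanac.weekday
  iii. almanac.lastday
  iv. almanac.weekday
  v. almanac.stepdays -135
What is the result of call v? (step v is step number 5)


Answer: 2128-01-17

Derivation:
% markday(2128-05-03) : 2128-05-03
% weekday() : Monday
% lastday() : 2128-05-31
% weekday() : Monday
% stepdays(-135) : 2128-01-17


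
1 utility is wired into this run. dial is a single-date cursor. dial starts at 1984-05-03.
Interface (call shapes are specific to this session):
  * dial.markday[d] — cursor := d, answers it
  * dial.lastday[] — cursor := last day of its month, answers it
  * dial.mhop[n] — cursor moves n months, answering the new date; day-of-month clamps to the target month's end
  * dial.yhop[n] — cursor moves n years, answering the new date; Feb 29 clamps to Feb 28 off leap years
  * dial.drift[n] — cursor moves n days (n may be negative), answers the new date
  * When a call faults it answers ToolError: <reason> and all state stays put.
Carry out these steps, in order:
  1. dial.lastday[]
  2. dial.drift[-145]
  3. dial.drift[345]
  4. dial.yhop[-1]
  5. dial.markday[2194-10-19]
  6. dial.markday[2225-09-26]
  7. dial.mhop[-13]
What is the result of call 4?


Answer: 1983-12-17

Derivation:
>>> dial.lastday
:: 1984-05-31
>>> dial.drift n: -145
:: 1984-01-07
>>> dial.drift n: 345
:: 1984-12-17
>>> dial.yhop n: -1
:: 1983-12-17
>>> dial.markday d: 2194-10-19
:: 2194-10-19
>>> dial.markday d: 2225-09-26
:: 2225-09-26
>>> dial.mhop n: -13
:: 2224-08-26


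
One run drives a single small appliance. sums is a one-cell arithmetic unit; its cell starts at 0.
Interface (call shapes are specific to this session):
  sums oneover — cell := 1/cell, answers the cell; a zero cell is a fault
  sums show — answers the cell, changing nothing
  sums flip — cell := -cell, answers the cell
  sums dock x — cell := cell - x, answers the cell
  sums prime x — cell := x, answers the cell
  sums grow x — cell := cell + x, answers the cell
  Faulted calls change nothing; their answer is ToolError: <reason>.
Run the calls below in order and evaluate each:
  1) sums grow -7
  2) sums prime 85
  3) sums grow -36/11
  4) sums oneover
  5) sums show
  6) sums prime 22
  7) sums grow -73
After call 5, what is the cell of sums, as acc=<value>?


Answer: acc=11/899

Derivation:
;; 1. sums grow(-7) == -7
;; 2. sums prime(85) == 85
;; 3. sums grow(-36/11) == 899/11
;; 4. sums oneover() == 11/899
;; 5. sums show() == 11/899
;; 6. sums prime(22) == 22
;; 7. sums grow(-73) == -51


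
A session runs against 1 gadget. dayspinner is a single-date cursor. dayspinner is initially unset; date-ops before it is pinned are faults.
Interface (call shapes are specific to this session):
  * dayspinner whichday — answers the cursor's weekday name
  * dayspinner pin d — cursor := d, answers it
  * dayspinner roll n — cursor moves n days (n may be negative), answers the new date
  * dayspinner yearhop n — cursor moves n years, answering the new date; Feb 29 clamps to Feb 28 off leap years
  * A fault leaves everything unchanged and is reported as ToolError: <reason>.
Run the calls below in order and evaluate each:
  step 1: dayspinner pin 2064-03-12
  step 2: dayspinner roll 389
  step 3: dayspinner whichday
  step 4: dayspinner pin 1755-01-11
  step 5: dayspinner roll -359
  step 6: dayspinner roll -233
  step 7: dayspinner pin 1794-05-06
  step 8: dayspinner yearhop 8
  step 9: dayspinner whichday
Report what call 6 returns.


I invoke dayspinner pin(d: 2064-03-12), yielding 2064-03-12.
I call dayspinner roll(n: 389), and see 2065-04-05.
Then dayspinner whichday, which returns Sunday.
Next I call dayspinner pin(d: 1755-01-11), giving 1755-01-11.
Next I call dayspinner roll(n: -359), and see 1754-01-17.
Calling dayspinner roll(n: -233), and observe 1753-05-29.
I invoke dayspinner pin(d: 1794-05-06), giving 1794-05-06.
Now I run dayspinner yearhop(n: 8), — result: 1802-05-06.
Using dayspinner whichday(): Thursday.

Answer: 1753-05-29


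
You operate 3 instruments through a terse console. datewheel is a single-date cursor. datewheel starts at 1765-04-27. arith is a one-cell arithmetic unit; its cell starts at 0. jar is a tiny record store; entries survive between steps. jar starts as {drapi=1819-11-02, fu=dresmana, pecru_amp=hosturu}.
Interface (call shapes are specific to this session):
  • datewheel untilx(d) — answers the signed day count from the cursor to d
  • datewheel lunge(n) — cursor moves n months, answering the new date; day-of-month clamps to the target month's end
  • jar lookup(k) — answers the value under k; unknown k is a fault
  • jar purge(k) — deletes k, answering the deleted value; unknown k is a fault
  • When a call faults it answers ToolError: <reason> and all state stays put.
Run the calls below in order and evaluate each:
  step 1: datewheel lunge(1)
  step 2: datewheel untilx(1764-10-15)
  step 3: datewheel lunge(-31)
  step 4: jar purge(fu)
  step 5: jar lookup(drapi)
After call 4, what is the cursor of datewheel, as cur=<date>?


CALL datewheel lunge[n→1]
RET  1765-05-27
CALL datewheel untilx[d→1764-10-15]
RET  -224
CALL datewheel lunge[n→-31]
RET  1762-10-27
CALL jar purge[k→fu]
RET  dresmana
CALL jar lookup[k→drapi]
RET  1819-11-02

Answer: cur=1762-10-27


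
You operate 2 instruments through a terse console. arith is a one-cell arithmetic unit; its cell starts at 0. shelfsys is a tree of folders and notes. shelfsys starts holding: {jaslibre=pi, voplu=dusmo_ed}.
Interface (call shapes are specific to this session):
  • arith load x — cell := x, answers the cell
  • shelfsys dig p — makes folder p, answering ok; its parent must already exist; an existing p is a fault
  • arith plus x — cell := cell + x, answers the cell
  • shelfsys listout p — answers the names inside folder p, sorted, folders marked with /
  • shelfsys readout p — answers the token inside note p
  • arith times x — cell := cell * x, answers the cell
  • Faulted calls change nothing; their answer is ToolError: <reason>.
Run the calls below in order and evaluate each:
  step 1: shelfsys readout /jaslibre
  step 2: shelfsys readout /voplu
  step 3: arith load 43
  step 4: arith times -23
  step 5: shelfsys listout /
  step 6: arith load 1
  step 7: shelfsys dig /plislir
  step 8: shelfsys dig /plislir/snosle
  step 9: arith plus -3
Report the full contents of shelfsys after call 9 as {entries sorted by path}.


% shelfsys readout /jaslibre
  pi
% shelfsys readout /voplu
  dusmo_ed
% arith load 43
  43
% arith times -23
  -989
% shelfsys listout /
  [jaslibre, voplu]
% arith load 1
  1
% shelfsys dig /plislir
  ok
% shelfsys dig /plislir/snosle
  ok
% arith plus -3
  -2

Answer: {jaslibre=pi, plislir/, plislir/snosle/, voplu=dusmo_ed}


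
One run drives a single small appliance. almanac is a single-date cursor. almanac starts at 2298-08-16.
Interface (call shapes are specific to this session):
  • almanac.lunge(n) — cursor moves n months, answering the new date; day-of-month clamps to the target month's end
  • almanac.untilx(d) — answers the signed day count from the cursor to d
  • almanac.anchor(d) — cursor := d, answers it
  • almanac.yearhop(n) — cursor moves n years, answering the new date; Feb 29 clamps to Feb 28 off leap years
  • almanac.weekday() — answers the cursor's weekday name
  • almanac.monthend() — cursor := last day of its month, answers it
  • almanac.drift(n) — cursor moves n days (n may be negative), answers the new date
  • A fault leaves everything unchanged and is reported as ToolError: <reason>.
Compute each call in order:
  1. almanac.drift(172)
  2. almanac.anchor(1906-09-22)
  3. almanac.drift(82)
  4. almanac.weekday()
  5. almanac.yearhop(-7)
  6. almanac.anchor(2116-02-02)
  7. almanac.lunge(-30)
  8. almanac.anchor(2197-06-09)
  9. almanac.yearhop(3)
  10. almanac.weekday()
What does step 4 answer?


Answer: Thursday

Derivation:
>> drift(n→172)
<< 2299-02-04
>> anchor(d→1906-09-22)
<< 1906-09-22
>> drift(n→82)
<< 1906-12-13
>> weekday()
<< Thursday
>> yearhop(n→-7)
<< 1899-12-13
>> anchor(d→2116-02-02)
<< 2116-02-02
>> lunge(n→-30)
<< 2113-08-02
>> anchor(d→2197-06-09)
<< 2197-06-09
>> yearhop(n→3)
<< 2200-06-09
>> weekday()
<< Monday


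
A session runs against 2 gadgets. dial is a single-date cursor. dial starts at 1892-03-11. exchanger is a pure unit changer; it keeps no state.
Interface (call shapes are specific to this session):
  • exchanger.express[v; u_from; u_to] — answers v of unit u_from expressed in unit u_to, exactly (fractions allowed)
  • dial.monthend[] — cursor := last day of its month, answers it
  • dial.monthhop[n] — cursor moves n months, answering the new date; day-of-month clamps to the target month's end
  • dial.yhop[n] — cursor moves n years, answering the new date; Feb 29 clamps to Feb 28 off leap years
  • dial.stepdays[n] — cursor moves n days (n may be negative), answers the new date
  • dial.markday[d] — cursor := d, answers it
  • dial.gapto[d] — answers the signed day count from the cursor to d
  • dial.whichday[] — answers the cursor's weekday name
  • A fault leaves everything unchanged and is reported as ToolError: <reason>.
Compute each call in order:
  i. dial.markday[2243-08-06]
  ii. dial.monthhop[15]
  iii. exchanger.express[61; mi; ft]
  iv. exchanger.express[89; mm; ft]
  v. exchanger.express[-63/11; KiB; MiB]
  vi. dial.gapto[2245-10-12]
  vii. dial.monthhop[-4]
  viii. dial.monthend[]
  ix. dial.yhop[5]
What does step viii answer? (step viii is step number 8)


Answer: 2244-07-31

Derivation:
Invoking dial.markday on d='2243-08-06', → 2243-08-06.
I run dial.monthhop on n='15', giving 2244-11-06.
I use exchanger.express on v='61', u_from='mi', u_to='ft', → 322080.
Next I call exchanger.express on v='89', u_from='mm', u_to='ft', — result: 445/1524.
I invoke exchanger.express on v='-63/11', u_from='KiB', u_to='MiB', which returns -63/11264.
Then dial.gapto on d='2245-10-12', which returns 340.
Then dial.monthhop on n='-4', yielding 2244-07-06.
Calling dial.monthend(), yielding 2244-07-31.
I try dial.yhop on n='5', and get 2249-07-31.


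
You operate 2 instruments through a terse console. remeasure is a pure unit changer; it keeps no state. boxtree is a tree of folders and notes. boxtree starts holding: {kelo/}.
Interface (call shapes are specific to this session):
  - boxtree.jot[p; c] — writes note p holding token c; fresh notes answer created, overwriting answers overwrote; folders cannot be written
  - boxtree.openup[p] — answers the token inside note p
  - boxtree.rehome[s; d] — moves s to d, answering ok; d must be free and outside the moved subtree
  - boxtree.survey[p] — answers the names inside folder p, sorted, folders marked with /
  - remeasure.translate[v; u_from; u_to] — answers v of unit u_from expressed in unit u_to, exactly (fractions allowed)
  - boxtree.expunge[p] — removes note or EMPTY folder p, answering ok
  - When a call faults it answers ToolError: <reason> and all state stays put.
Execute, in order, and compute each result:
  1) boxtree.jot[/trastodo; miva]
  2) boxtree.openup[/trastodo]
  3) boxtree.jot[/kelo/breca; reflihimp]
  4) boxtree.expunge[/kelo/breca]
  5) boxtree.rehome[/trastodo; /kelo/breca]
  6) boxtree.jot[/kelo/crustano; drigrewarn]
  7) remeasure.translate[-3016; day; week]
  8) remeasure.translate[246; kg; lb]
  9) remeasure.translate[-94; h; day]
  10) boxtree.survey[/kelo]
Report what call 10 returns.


Answer: [breca, crustano]

Derivation:
→ jot(p='/trastodo', c='miva')
← created
→ openup(p='/trastodo')
← miva
→ jot(p='/kelo/breca', c='reflihimp')
← created
→ expunge(p='/kelo/breca')
← ok
→ rehome(s='/trastodo', d='/kelo/breca')
← ok
→ jot(p='/kelo/crustano', c='drigrewarn')
← created
→ translate(v='-3016', u_from='day', u_to='week')
← -3016/7
→ translate(v='246', u_from='kg', u_to='lb')
← 24600000000/45359237
→ translate(v='-94', u_from='h', u_to='day')
← -47/12
→ survey(p='/kelo')
← [breca, crustano]


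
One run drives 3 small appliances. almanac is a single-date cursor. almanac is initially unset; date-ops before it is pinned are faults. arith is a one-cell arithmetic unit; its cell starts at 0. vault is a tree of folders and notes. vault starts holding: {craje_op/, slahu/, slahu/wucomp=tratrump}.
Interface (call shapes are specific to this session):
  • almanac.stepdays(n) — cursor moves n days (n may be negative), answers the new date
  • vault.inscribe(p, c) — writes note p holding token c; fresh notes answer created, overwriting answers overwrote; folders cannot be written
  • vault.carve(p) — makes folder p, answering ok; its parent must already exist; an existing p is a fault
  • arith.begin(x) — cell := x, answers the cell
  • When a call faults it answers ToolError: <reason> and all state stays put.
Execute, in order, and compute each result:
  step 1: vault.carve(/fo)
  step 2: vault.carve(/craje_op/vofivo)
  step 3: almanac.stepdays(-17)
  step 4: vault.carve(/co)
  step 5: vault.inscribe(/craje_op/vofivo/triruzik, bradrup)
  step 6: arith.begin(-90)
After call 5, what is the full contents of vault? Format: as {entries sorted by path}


Answer: {co/, craje_op/, craje_op/vofivo/, craje_op/vofivo/triruzik=bradrup, fo/, slahu/, slahu/wucomp=tratrump}

Derivation:
% vault.carve(p=/fo) == ok
% vault.carve(p=/craje_op/vofivo) == ok
% almanac.stepdays(n=-17) == ToolError: no date set
% vault.carve(p=/co) == ok
% vault.inscribe(p=/craje_op/vofivo/triruzik, c=bradrup) == created
% arith.begin(x=-90) == -90


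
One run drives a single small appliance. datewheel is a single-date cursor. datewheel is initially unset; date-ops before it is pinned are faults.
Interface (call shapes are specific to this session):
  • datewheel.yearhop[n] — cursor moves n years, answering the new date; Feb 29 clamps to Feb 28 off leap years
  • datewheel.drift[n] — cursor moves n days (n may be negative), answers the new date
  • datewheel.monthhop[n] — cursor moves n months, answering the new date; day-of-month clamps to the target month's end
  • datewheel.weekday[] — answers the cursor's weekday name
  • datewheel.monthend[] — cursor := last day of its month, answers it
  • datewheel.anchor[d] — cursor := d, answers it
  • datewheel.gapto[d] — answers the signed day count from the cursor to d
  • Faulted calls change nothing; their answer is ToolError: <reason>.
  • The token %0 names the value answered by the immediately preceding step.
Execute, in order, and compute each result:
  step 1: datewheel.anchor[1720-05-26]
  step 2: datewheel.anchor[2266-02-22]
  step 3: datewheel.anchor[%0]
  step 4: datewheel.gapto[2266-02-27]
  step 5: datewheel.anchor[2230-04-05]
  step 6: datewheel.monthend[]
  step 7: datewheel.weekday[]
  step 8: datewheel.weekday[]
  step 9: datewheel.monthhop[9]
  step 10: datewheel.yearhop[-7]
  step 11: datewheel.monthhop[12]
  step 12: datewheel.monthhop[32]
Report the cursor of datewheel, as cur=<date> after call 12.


# datewheel.anchor(d='1720-05-26') -> 1720-05-26
# datewheel.anchor(d='2266-02-22') -> 2266-02-22
# datewheel.anchor(d='%0') -> 2266-02-22
# datewheel.gapto(d='2266-02-27') -> 5
# datewheel.anchor(d='2230-04-05') -> 2230-04-05
# datewheel.monthend() -> 2230-04-30
# datewheel.weekday() -> Friday
# datewheel.weekday() -> Friday
# datewheel.monthhop(n='9') -> 2231-01-30
# datewheel.yearhop(n='-7') -> 2224-01-30
# datewheel.monthhop(n='12') -> 2225-01-30
# datewheel.monthhop(n='32') -> 2227-09-30

Answer: cur=2227-09-30


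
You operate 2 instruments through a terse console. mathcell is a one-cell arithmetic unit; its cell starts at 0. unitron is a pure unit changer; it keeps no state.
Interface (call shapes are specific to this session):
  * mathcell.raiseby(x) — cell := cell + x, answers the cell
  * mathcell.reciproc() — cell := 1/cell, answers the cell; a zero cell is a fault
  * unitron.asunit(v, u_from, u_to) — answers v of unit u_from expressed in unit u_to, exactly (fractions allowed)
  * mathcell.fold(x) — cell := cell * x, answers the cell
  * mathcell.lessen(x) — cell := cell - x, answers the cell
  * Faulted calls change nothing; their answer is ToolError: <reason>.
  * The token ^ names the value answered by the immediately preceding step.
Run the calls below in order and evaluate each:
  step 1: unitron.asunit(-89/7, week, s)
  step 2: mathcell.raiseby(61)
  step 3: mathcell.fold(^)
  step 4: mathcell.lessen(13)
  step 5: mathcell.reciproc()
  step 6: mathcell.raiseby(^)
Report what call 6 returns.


Do: unitron.asunit[v='-89/7'; u_from='week'; u_to='s']
See: -7689600
Do: mathcell.raiseby[x='61']
See: 61
Do: mathcell.fold[x='^']
See: 3721
Do: mathcell.lessen[x='13']
See: 3708
Do: mathcell.reciproc[]
See: 1/3708
Do: mathcell.raiseby[x='^']
See: 1/1854

Answer: 1/1854


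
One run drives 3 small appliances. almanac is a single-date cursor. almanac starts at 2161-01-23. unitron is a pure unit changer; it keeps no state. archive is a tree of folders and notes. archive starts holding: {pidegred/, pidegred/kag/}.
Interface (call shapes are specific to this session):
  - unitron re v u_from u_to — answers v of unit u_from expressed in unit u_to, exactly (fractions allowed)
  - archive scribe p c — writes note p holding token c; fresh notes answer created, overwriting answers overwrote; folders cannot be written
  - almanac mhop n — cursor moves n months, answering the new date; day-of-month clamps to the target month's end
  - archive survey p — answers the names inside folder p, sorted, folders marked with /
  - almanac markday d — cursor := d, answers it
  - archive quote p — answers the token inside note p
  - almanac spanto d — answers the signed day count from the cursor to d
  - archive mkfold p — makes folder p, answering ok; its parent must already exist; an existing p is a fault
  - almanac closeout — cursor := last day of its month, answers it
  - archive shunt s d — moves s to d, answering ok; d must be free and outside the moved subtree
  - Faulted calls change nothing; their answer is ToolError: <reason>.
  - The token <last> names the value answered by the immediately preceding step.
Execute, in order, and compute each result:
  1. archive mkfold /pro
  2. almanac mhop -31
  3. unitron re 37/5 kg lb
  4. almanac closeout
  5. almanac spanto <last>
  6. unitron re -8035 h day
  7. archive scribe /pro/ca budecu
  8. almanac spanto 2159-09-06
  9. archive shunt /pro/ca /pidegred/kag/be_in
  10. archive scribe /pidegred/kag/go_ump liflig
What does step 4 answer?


;; 1. archive mkfold(p: /pro) == ok
;; 2. almanac mhop(n: -31) == 2158-06-23
;; 3. unitron re(v: 37/5, u_from: kg, u_to: lb) == 740000000/45359237
;; 4. almanac closeout() == 2158-06-30
;; 5. almanac spanto(d: <last>) == 0
;; 6. unitron re(v: -8035, u_from: h, u_to: day) == -8035/24
;; 7. archive scribe(p: /pro/ca, c: budecu) == created
;; 8. almanac spanto(d: 2159-09-06) == 433
;; 9. archive shunt(s: /pro/ca, d: /pidegred/kag/be_in) == ok
;; 10. archive scribe(p: /pidegred/kag/go_ump, c: liflig) == created

Answer: 2158-06-30


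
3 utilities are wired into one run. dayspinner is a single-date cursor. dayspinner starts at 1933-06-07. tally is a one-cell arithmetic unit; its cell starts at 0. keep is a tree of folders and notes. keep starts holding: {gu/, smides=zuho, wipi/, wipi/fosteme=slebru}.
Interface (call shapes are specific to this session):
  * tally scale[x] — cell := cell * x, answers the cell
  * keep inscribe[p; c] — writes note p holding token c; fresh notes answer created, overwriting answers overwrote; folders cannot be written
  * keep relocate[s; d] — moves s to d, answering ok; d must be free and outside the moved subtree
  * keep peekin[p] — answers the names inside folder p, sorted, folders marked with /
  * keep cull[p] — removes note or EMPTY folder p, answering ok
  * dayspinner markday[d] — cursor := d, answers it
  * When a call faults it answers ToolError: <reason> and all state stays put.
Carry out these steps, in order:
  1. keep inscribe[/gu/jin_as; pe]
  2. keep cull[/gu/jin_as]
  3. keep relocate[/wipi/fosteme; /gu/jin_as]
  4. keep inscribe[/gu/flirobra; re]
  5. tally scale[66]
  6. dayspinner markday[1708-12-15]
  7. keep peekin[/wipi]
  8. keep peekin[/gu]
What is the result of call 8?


~$ keep inscribe p=/gu/jin_as c=pe
  created
~$ keep cull p=/gu/jin_as
  ok
~$ keep relocate s=/wipi/fosteme d=/gu/jin_as
  ok
~$ keep inscribe p=/gu/flirobra c=re
  created
~$ tally scale x=66
  0
~$ dayspinner markday d=1708-12-15
  1708-12-15
~$ keep peekin p=/wipi
  []
~$ keep peekin p=/gu
  [flirobra, jin_as]

Answer: [flirobra, jin_as]


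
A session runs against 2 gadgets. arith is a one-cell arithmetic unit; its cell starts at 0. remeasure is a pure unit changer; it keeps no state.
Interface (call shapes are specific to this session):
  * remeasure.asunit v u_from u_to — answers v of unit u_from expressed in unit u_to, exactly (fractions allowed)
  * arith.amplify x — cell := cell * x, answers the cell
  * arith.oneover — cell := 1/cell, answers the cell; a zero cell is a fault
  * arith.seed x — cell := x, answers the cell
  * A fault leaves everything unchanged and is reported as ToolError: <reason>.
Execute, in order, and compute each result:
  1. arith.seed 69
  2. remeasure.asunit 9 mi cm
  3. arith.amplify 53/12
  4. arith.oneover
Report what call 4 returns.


>>> arith.seed x→69
[out] 69
>>> remeasure.asunit v→9 u_from→mi u_to→cm
[out] 7242048/5
>>> arith.amplify x→53/12
[out] 1219/4
>>> arith.oneover
[out] 4/1219

Answer: 4/1219


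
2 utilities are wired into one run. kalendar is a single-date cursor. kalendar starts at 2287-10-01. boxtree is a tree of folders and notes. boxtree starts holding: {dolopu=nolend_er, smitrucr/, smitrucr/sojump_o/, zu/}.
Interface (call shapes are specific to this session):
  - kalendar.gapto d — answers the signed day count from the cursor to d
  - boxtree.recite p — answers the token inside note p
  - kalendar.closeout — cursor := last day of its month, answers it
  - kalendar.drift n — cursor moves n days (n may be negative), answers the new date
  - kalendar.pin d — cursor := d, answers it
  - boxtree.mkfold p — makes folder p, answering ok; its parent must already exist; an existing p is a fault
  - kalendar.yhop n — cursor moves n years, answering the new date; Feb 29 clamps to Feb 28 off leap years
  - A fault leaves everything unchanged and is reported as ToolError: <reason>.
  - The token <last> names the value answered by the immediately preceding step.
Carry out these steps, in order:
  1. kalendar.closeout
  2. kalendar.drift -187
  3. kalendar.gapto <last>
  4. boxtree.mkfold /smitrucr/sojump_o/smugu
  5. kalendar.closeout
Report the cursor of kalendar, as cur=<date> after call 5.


[in] closeout
= 2287-10-31
[in] drift -187
= 2287-04-27
[in] gapto <last>
= 0
[in] mkfold /smitrucr/sojump_o/smugu
= ok
[in] closeout
= 2287-04-30

Answer: cur=2287-04-30


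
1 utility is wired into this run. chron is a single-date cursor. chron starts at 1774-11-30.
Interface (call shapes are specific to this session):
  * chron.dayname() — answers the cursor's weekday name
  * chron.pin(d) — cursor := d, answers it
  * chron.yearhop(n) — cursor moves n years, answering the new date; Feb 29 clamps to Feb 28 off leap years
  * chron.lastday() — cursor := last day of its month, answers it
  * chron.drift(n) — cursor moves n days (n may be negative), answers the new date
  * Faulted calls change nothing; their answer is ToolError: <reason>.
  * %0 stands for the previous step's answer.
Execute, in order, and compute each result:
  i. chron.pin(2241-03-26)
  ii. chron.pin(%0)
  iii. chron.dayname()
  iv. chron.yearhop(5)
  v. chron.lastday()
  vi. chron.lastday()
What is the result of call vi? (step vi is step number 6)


CALL pin[d: 2241-03-26]
RET  2241-03-26
CALL pin[d: %0]
RET  2241-03-26
CALL dayname[]
RET  Friday
CALL yearhop[n: 5]
RET  2246-03-26
CALL lastday[]
RET  2246-03-31
CALL lastday[]
RET  2246-03-31

Answer: 2246-03-31


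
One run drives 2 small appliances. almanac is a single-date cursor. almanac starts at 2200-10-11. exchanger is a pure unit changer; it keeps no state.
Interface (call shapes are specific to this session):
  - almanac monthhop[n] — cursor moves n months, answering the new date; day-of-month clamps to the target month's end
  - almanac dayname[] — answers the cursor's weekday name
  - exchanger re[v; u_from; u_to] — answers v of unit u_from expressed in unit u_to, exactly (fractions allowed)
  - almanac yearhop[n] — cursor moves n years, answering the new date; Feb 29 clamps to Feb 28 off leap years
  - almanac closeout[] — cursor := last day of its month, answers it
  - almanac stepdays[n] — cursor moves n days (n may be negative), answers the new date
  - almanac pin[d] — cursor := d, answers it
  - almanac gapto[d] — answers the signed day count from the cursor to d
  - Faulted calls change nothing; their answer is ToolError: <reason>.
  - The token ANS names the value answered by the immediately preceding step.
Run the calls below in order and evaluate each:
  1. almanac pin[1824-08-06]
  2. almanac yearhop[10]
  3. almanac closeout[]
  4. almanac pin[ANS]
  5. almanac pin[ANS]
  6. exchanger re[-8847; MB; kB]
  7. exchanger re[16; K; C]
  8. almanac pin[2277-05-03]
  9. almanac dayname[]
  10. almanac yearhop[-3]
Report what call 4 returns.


Answer: 1834-08-31

Derivation:
;; 1. almanac pin(d→1824-08-06) -> 1824-08-06
;; 2. almanac yearhop(n→10) -> 1834-08-06
;; 3. almanac closeout() -> 1834-08-31
;; 4. almanac pin(d→ANS) -> 1834-08-31
;; 5. almanac pin(d→ANS) -> 1834-08-31
;; 6. exchanger re(v→-8847, u_from→MB, u_to→kB) -> -8847000
;; 7. exchanger re(v→16, u_from→K, u_to→C) -> -5143/20
;; 8. almanac pin(d→2277-05-03) -> 2277-05-03
;; 9. almanac dayname() -> Thursday
;; 10. almanac yearhop(n→-3) -> 2274-05-03
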